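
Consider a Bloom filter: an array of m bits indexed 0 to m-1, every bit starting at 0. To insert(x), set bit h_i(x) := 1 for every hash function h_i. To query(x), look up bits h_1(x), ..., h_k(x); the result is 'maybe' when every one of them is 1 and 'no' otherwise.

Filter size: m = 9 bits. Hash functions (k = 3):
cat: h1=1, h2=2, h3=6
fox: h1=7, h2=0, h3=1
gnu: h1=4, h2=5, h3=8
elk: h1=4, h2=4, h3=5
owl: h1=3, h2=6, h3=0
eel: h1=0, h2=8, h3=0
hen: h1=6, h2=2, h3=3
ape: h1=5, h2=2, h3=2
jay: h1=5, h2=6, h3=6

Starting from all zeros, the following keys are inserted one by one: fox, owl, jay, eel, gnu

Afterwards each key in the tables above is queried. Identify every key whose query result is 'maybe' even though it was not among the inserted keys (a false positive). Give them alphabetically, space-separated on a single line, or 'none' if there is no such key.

Answer: elk

Derivation:
Start: bits=000000000
After insert 'fox': sets bits 0 1 7 -> bits=110000010
After insert 'owl': sets bits 0 3 6 -> bits=110100110
After insert 'jay': sets bits 5 6 -> bits=110101110
After insert 'eel': sets bits 0 8 -> bits=110101111
After insert 'gnu': sets bits 4 5 8 -> bits=110111111
Not inserted: ape cat elk hen — query each against bits=110111111:
query ape: checks bit2=0, bit5=1 (has a 0) -> no => not a false positive
query cat: checks bit1=1, bit2=0, bit6=1 (has a 0) -> no => not a false positive
query elk: checks bit4=1, bit5=1 (all 1) -> maybe => FALSE POSITIVE
query hen: checks bit2=0, bit3=1, bit6=1 (has a 0) -> no => not a false positive
False positives (alphabetical): elk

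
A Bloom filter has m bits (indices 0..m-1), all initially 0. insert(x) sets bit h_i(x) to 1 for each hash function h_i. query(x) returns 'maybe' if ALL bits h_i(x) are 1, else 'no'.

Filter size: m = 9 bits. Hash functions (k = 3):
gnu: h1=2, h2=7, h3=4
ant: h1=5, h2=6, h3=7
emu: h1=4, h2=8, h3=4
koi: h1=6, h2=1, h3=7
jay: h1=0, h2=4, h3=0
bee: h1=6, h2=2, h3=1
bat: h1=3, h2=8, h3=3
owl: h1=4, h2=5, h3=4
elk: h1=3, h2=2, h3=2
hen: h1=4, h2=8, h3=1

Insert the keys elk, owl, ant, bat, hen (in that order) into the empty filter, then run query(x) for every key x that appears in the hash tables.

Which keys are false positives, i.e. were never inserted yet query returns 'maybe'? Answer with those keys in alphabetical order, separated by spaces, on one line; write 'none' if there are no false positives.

Start: bits=000000000
After insert 'elk': sets bits 2 3 -> bits=001100000
After insert 'owl': sets bits 4 5 -> bits=001111000
After insert 'ant': sets bits 5 6 7 -> bits=001111110
After insert 'bat': sets bits 3 8 -> bits=001111111
After insert 'hen': sets bits 1 4 8 -> bits=011111111
Not inserted: bee emu gnu jay koi — query each against bits=011111111:
query bee: checks bit1=1, bit2=1, bit6=1 (all 1) -> maybe => FALSE POSITIVE
query emu: checks bit4=1, bit8=1 (all 1) -> maybe => FALSE POSITIVE
query gnu: checks bit2=1, bit4=1, bit7=1 (all 1) -> maybe => FALSE POSITIVE
query jay: checks bit0=0, bit4=1 (has a 0) -> no => not a false positive
query koi: checks bit1=1, bit6=1, bit7=1 (all 1) -> maybe => FALSE POSITIVE
False positives (alphabetical): bee emu gnu koi

Answer: bee emu gnu koi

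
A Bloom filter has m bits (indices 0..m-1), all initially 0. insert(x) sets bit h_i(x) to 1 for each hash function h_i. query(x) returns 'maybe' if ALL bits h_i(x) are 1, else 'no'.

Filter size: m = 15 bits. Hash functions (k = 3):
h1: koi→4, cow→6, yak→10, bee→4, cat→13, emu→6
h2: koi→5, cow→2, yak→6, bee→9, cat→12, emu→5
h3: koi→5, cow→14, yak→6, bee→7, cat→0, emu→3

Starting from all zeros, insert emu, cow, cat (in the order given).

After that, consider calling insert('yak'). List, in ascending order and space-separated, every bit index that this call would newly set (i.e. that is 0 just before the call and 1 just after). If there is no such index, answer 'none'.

Start: bits=000000000000000
After insert 'emu': sets bits 3 5 6 -> bits=000101100000000
After insert 'cow': sets bits 2 6 14 -> bits=001101100000001
After insert 'cat': sets bits 0 12 13 -> bits=101101100000111
insert 'yak' would touch bits 6 10; currently bit6=1, bit10=0
Bits that are 0 among those (would change 0->1): 10

Answer: 10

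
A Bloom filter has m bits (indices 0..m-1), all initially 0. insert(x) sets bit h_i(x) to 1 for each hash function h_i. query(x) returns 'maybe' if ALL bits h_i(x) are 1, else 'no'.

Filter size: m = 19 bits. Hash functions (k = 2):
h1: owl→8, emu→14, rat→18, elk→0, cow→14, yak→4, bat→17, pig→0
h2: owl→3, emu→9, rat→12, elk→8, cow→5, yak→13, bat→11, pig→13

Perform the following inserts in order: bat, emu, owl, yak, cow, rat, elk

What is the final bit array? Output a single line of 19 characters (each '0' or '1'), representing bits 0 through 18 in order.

Answer: 1001110011011110011

Derivation:
Start: bits=0000000000000000000
After insert 'bat': sets bits 11 17 -> bits=0000000000010000010
After insert 'emu': sets bits 9 14 -> bits=0000000001010010010
After insert 'owl': sets bits 3 8 -> bits=0001000011010010010
After insert 'yak': sets bits 4 13 -> bits=0001100011010110010
After insert 'cow': sets bits 5 14 -> bits=0001110011010110010
After insert 'rat': sets bits 12 18 -> bits=0001110011011110011
After insert 'elk': sets bits 0 8 -> bits=1001110011011110011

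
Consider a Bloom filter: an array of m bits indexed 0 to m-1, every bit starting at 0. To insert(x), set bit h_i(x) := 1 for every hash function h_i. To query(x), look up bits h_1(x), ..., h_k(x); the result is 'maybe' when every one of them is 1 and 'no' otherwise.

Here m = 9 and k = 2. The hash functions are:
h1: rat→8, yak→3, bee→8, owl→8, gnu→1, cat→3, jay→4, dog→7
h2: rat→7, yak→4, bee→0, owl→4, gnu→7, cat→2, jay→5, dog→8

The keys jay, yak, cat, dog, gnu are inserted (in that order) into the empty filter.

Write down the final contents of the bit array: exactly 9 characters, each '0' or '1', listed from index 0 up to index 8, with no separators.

Answer: 011111011

Derivation:
Start: bits=000000000
After insert 'jay': sets bits 4 5 -> bits=000011000
After insert 'yak': sets bits 3 4 -> bits=000111000
After insert 'cat': sets bits 2 3 -> bits=001111000
After insert 'dog': sets bits 7 8 -> bits=001111011
After insert 'gnu': sets bits 1 7 -> bits=011111011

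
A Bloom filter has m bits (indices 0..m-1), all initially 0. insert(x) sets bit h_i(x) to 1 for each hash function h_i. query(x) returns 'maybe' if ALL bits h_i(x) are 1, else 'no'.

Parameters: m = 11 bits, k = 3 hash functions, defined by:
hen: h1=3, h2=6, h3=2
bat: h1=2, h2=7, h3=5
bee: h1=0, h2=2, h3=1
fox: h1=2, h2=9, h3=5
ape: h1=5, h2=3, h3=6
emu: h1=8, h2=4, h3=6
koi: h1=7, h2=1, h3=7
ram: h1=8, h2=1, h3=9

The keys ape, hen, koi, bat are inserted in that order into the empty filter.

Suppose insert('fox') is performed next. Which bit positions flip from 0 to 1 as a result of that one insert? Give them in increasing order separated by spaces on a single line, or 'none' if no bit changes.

Start: bits=00000000000
After insert 'ape': sets bits 3 5 6 -> bits=00010110000
After insert 'hen': sets bits 2 3 6 -> bits=00110110000
After insert 'koi': sets bits 1 7 -> bits=01110111000
After insert 'bat': sets bits 2 5 7 -> bits=01110111000
insert 'fox' would touch bits 2 5 9; currently bit2=1, bit5=1, bit9=0
Bits that are 0 among those (would change 0->1): 9

Answer: 9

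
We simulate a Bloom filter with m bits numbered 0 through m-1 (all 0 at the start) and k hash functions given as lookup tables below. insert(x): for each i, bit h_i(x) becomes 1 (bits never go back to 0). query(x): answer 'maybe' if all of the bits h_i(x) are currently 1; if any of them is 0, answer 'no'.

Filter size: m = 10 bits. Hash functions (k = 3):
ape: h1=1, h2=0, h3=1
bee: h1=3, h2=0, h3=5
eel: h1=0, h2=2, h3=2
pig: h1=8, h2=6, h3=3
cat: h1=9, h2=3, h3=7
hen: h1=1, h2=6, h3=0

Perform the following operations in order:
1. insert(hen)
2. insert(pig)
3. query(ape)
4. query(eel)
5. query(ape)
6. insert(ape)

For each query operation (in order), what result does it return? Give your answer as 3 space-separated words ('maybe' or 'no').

Answer: maybe no maybe

Derivation:
Start: bits=0000000000
Op 1: insert hen -> sets bits 0 1 6 -> bits=1100001000
Op 2: insert pig -> sets bits 3 6 8 -> bits=1101001010
Op 3: query ape -> checks bit0=1, bit1=1 (all 1) -> maybe
Op 4: query eel -> checks bit0=1, bit2=0 (has a 0) -> no
Op 5: query ape -> checks bit0=1, bit1=1 (all 1) -> maybe
Op 6: insert ape -> sets bits 0 1 -> bits=1101001010
Query results in order: maybe no maybe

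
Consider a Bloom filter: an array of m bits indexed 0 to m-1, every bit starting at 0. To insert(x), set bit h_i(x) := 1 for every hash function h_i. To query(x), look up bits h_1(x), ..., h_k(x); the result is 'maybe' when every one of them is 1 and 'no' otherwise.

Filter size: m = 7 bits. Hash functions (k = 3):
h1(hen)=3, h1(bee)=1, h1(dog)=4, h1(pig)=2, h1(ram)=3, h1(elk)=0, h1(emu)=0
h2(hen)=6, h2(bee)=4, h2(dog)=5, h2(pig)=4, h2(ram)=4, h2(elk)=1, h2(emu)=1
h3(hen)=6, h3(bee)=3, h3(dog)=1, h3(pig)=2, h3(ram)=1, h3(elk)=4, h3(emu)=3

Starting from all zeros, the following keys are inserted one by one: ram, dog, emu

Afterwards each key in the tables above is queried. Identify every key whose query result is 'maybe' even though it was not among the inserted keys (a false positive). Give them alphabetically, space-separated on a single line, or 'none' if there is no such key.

Start: bits=0000000
After insert 'ram': sets bits 1 3 4 -> bits=0101100
After insert 'dog': sets bits 1 4 5 -> bits=0101110
After insert 'emu': sets bits 0 1 3 -> bits=1101110
Not inserted: bee elk hen pig — query each against bits=1101110:
query bee: checks bit1=1, bit3=1, bit4=1 (all 1) -> maybe => FALSE POSITIVE
query elk: checks bit0=1, bit1=1, bit4=1 (all 1) -> maybe => FALSE POSITIVE
query hen: checks bit3=1, bit6=0 (has a 0) -> no => not a false positive
query pig: checks bit2=0, bit4=1 (has a 0) -> no => not a false positive
False positives (alphabetical): bee elk

Answer: bee elk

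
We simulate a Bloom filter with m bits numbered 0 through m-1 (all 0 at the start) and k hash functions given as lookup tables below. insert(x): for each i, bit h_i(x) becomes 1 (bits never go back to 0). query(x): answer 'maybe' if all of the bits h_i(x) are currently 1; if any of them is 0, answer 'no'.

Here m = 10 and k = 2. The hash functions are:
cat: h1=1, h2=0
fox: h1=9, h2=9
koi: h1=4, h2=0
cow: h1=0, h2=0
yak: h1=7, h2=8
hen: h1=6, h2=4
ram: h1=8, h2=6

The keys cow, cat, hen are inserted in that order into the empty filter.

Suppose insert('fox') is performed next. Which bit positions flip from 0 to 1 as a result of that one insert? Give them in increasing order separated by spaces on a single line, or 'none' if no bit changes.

Start: bits=0000000000
After insert 'cow': sets bits 0 -> bits=1000000000
After insert 'cat': sets bits 0 1 -> bits=1100000000
After insert 'hen': sets bits 4 6 -> bits=1100101000
insert 'fox' would touch bits 9; currently bit9=0
Bits that are 0 among those (would change 0->1): 9

Answer: 9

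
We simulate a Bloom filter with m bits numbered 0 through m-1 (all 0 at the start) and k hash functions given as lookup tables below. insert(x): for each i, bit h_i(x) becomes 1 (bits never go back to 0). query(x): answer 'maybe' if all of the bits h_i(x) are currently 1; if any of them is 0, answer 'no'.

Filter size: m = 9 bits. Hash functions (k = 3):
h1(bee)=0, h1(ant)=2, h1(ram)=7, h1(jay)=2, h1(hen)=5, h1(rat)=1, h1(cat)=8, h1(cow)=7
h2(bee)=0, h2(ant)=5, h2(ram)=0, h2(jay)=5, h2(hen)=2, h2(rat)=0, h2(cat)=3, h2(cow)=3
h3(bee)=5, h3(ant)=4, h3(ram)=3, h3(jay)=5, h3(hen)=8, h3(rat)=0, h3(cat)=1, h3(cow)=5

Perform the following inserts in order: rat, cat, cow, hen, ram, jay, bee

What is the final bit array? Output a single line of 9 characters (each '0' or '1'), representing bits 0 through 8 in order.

Start: bits=000000000
After insert 'rat': sets bits 0 1 -> bits=110000000
After insert 'cat': sets bits 1 3 8 -> bits=110100001
After insert 'cow': sets bits 3 5 7 -> bits=110101011
After insert 'hen': sets bits 2 5 8 -> bits=111101011
After insert 'ram': sets bits 0 3 7 -> bits=111101011
After insert 'jay': sets bits 2 5 -> bits=111101011
After insert 'bee': sets bits 0 5 -> bits=111101011

Answer: 111101011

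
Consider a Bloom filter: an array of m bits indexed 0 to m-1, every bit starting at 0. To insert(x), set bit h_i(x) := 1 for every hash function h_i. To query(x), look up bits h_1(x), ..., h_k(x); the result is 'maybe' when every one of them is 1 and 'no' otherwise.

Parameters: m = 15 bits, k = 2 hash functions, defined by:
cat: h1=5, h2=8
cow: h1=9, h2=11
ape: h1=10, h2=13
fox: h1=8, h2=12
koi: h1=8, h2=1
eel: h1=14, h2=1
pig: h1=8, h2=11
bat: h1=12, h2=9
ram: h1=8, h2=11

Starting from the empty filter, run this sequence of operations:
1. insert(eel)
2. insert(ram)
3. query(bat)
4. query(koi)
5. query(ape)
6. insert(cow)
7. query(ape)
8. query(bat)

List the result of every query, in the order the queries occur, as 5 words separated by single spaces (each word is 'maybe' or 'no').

Start: bits=000000000000000
Op 1: insert eel -> sets bits 1 14 -> bits=010000000000001
Op 2: insert ram -> sets bits 8 11 -> bits=010000001001001
Op 3: query bat -> checks bit9=0, bit12=0 (has a 0) -> no
Op 4: query koi -> checks bit1=1, bit8=1 (all 1) -> maybe
Op 5: query ape -> checks bit10=0, bit13=0 (has a 0) -> no
Op 6: insert cow -> sets bits 9 11 -> bits=010000001101001
Op 7: query ape -> checks bit10=0, bit13=0 (has a 0) -> no
Op 8: query bat -> checks bit9=1, bit12=0 (has a 0) -> no
Query results in order: no maybe no no no

Answer: no maybe no no no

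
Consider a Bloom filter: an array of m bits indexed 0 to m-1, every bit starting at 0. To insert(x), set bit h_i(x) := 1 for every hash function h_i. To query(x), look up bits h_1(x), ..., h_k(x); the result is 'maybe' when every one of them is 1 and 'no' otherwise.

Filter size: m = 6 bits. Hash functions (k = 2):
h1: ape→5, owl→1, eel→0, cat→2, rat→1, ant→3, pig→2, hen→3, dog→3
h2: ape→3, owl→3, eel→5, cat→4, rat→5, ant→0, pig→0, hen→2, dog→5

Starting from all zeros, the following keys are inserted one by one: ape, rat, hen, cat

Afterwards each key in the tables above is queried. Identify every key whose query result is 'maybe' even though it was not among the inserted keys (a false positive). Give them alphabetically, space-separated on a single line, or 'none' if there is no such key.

Answer: dog owl

Derivation:
Start: bits=000000
After insert 'ape': sets bits 3 5 -> bits=000101
After insert 'rat': sets bits 1 5 -> bits=010101
After insert 'hen': sets bits 2 3 -> bits=011101
After insert 'cat': sets bits 2 4 -> bits=011111
Not inserted: ant dog eel owl pig — query each against bits=011111:
query ant: checks bit0=0, bit3=1 (has a 0) -> no => not a false positive
query dog: checks bit3=1, bit5=1 (all 1) -> maybe => FALSE POSITIVE
query eel: checks bit0=0, bit5=1 (has a 0) -> no => not a false positive
query owl: checks bit1=1, bit3=1 (all 1) -> maybe => FALSE POSITIVE
query pig: checks bit0=0, bit2=1 (has a 0) -> no => not a false positive
False positives (alphabetical): dog owl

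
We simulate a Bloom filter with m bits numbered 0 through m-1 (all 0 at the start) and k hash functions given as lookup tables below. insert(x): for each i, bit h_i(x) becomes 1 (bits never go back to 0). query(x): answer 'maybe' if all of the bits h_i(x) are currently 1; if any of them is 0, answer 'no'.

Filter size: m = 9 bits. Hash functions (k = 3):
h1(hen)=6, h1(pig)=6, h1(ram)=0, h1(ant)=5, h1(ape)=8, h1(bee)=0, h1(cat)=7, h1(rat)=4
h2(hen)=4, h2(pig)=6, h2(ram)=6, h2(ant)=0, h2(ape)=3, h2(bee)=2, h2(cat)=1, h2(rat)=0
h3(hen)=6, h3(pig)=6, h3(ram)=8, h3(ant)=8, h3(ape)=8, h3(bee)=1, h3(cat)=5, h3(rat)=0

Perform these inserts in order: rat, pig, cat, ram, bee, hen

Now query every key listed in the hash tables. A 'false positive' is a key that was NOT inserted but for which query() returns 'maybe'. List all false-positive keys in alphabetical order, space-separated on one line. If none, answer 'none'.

Start: bits=000000000
After insert 'rat': sets bits 0 4 -> bits=100010000
After insert 'pig': sets bits 6 -> bits=100010100
After insert 'cat': sets bits 1 5 7 -> bits=110011110
After insert 'ram': sets bits 0 6 8 -> bits=110011111
After insert 'bee': sets bits 0 1 2 -> bits=111011111
After insert 'hen': sets bits 4 6 -> bits=111011111
Not inserted: ant ape — query each against bits=111011111:
query ant: checks bit0=1, bit5=1, bit8=1 (all 1) -> maybe => FALSE POSITIVE
query ape: checks bit3=0, bit8=1 (has a 0) -> no => not a false positive
False positives (alphabetical): ant

Answer: ant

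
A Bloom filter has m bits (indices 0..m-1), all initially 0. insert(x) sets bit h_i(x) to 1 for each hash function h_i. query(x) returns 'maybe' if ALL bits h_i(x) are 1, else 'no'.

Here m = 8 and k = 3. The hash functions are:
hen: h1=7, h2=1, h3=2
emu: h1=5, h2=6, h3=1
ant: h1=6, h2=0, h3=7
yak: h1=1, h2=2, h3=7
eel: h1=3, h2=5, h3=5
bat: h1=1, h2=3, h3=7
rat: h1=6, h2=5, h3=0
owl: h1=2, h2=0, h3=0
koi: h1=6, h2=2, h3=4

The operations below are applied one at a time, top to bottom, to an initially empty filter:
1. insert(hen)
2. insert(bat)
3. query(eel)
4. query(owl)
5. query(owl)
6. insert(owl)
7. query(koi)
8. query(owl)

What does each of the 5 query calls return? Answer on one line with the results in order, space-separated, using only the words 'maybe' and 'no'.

Start: bits=00000000
Op 1: insert hen -> sets bits 1 2 7 -> bits=01100001
Op 2: insert bat -> sets bits 1 3 7 -> bits=01110001
Op 3: query eel -> checks bit3=1, bit5=0 (has a 0) -> no
Op 4: query owl -> checks bit0=0, bit2=1 (has a 0) -> no
Op 5: query owl -> checks bit0=0, bit2=1 (has a 0) -> no
Op 6: insert owl -> sets bits 0 2 -> bits=11110001
Op 7: query koi -> checks bit2=1, bit4=0, bit6=0 (has a 0) -> no
Op 8: query owl -> checks bit0=1, bit2=1 (all 1) -> maybe
Query results in order: no no no no maybe

Answer: no no no no maybe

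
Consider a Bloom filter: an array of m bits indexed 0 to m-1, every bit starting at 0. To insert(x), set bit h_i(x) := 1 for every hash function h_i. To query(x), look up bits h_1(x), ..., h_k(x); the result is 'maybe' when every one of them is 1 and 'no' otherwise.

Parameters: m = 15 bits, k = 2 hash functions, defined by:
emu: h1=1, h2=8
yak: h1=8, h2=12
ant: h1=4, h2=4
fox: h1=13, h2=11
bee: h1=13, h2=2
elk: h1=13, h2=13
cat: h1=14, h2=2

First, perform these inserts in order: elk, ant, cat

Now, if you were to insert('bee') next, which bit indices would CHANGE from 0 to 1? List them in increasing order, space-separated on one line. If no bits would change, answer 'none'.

Answer: none

Derivation:
Start: bits=000000000000000
After insert 'elk': sets bits 13 -> bits=000000000000010
After insert 'ant': sets bits 4 -> bits=000010000000010
After insert 'cat': sets bits 2 14 -> bits=001010000000011
insert 'bee' would touch bits 2 13; currently bit2=1, bit13=1
Bits that are 0 among those (would change 0->1): none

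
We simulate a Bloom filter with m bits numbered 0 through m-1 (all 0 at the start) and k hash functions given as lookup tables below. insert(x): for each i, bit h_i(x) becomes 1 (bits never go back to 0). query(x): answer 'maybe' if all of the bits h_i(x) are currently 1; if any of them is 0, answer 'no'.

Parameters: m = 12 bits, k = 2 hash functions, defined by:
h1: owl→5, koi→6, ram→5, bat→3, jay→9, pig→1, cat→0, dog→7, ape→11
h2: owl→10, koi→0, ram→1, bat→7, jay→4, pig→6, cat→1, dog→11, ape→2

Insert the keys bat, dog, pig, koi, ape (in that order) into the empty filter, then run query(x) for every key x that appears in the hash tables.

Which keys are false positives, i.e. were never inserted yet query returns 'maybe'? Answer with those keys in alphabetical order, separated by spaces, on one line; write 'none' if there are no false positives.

Answer: cat

Derivation:
Start: bits=000000000000
After insert 'bat': sets bits 3 7 -> bits=000100010000
After insert 'dog': sets bits 7 11 -> bits=000100010001
After insert 'pig': sets bits 1 6 -> bits=010100110001
After insert 'koi': sets bits 0 6 -> bits=110100110001
After insert 'ape': sets bits 2 11 -> bits=111100110001
Not inserted: cat jay owl ram — query each against bits=111100110001:
query cat: checks bit0=1, bit1=1 (all 1) -> maybe => FALSE POSITIVE
query jay: checks bit4=0, bit9=0 (has a 0) -> no => not a false positive
query owl: checks bit5=0, bit10=0 (has a 0) -> no => not a false positive
query ram: checks bit1=1, bit5=0 (has a 0) -> no => not a false positive
False positives (alphabetical): cat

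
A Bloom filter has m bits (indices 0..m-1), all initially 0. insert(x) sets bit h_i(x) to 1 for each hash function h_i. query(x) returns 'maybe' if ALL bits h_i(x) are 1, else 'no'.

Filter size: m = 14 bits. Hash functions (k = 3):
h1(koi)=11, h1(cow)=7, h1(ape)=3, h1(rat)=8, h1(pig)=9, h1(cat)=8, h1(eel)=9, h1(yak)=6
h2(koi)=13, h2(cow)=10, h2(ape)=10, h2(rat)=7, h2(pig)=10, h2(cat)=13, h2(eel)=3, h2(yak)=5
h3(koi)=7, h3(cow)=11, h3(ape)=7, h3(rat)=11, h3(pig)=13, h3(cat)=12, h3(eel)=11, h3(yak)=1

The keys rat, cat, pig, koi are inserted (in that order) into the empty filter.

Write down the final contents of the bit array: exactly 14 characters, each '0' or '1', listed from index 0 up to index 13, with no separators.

Start: bits=00000000000000
After insert 'rat': sets bits 7 8 11 -> bits=00000001100100
After insert 'cat': sets bits 8 12 13 -> bits=00000001100111
After insert 'pig': sets bits 9 10 13 -> bits=00000001111111
After insert 'koi': sets bits 7 11 13 -> bits=00000001111111

Answer: 00000001111111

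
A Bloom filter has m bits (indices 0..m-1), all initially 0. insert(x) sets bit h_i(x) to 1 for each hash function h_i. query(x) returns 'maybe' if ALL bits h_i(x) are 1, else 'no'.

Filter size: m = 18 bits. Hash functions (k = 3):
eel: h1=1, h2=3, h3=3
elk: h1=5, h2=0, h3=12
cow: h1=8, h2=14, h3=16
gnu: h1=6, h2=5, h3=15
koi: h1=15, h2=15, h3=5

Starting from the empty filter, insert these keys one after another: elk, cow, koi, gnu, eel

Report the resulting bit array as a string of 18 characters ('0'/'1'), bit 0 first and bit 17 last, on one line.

Start: bits=000000000000000000
After insert 'elk': sets bits 0 5 12 -> bits=100001000000100000
After insert 'cow': sets bits 8 14 16 -> bits=100001001000101010
After insert 'koi': sets bits 5 15 -> bits=100001001000101110
After insert 'gnu': sets bits 5 6 15 -> bits=100001101000101110
After insert 'eel': sets bits 1 3 -> bits=110101101000101110

Answer: 110101101000101110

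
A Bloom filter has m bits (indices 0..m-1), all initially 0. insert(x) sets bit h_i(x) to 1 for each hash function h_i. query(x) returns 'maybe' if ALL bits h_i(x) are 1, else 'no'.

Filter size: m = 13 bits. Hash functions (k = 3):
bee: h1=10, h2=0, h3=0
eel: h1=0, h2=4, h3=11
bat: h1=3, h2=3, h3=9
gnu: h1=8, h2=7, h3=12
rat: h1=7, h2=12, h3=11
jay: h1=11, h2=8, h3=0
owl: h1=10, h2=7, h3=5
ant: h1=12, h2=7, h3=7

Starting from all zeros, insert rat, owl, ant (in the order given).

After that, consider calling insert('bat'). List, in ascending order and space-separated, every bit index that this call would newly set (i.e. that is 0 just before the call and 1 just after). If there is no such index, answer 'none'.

Answer: 3 9

Derivation:
Start: bits=0000000000000
After insert 'rat': sets bits 7 11 12 -> bits=0000000100011
After insert 'owl': sets bits 5 7 10 -> bits=0000010100111
After insert 'ant': sets bits 7 12 -> bits=0000010100111
insert 'bat' would touch bits 3 9; currently bit3=0, bit9=0
Bits that are 0 among those (would change 0->1): 3 9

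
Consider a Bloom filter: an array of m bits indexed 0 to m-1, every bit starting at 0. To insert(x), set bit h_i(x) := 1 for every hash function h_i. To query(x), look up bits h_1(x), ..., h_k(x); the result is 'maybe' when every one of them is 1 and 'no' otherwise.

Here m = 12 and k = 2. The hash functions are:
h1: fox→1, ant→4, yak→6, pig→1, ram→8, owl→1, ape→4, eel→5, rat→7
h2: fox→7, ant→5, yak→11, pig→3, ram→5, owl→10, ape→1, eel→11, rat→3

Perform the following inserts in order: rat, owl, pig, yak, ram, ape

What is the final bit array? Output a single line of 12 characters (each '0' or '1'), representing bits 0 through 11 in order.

Start: bits=000000000000
After insert 'rat': sets bits 3 7 -> bits=000100010000
After insert 'owl': sets bits 1 10 -> bits=010100010010
After insert 'pig': sets bits 1 3 -> bits=010100010010
After insert 'yak': sets bits 6 11 -> bits=010100110011
After insert 'ram': sets bits 5 8 -> bits=010101111011
After insert 'ape': sets bits 1 4 -> bits=010111111011

Answer: 010111111011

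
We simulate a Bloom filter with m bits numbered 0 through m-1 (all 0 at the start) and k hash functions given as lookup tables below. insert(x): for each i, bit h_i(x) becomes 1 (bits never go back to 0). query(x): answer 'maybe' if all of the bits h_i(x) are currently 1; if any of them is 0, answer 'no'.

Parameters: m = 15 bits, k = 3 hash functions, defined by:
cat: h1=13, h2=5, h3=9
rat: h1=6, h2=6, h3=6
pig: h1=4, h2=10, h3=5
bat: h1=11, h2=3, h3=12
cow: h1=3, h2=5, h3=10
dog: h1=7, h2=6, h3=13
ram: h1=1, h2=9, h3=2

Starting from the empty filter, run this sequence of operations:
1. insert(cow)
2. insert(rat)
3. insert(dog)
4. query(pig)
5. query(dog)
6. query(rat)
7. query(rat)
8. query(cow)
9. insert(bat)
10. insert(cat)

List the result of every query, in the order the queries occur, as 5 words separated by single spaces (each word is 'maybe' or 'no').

Answer: no maybe maybe maybe maybe

Derivation:
Start: bits=000000000000000
Op 1: insert cow -> sets bits 3 5 10 -> bits=000101000010000
Op 2: insert rat -> sets bits 6 -> bits=000101100010000
Op 3: insert dog -> sets bits 6 7 13 -> bits=000101110010010
Op 4: query pig -> checks bit4=0, bit5=1, bit10=1 (has a 0) -> no
Op 5: query dog -> checks bit6=1, bit7=1, bit13=1 (all 1) -> maybe
Op 6: query rat -> checks bit6=1 (all 1) -> maybe
Op 7: query rat -> checks bit6=1 (all 1) -> maybe
Op 8: query cow -> checks bit3=1, bit5=1, bit10=1 (all 1) -> maybe
Op 9: insert bat -> sets bits 3 11 12 -> bits=000101110011110
Op 10: insert cat -> sets bits 5 9 13 -> bits=000101110111110
Query results in order: no maybe maybe maybe maybe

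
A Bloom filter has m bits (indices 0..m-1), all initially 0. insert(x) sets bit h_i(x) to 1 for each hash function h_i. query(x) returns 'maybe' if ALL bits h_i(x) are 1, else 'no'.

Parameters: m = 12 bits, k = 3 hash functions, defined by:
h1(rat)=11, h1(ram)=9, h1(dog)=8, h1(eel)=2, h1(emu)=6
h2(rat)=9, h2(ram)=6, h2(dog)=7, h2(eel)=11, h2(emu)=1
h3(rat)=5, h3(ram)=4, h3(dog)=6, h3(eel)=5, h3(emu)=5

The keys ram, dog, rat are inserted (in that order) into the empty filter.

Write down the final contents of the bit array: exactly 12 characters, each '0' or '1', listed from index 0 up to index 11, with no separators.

Start: bits=000000000000
After insert 'ram': sets bits 4 6 9 -> bits=000010100100
After insert 'dog': sets bits 6 7 8 -> bits=000010111100
After insert 'rat': sets bits 5 9 11 -> bits=000011111101

Answer: 000011111101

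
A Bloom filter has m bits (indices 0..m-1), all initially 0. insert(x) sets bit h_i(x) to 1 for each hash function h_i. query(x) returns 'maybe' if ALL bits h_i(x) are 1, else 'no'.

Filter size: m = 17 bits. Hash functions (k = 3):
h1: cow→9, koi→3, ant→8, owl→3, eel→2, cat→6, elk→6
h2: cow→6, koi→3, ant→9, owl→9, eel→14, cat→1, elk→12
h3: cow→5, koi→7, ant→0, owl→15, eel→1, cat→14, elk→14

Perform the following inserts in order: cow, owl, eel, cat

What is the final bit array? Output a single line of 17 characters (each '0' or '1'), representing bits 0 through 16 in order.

Start: bits=00000000000000000
After insert 'cow': sets bits 5 6 9 -> bits=00000110010000000
After insert 'owl': sets bits 3 9 15 -> bits=00010110010000010
After insert 'eel': sets bits 1 2 14 -> bits=01110110010000110
After insert 'cat': sets bits 1 6 14 -> bits=01110110010000110

Answer: 01110110010000110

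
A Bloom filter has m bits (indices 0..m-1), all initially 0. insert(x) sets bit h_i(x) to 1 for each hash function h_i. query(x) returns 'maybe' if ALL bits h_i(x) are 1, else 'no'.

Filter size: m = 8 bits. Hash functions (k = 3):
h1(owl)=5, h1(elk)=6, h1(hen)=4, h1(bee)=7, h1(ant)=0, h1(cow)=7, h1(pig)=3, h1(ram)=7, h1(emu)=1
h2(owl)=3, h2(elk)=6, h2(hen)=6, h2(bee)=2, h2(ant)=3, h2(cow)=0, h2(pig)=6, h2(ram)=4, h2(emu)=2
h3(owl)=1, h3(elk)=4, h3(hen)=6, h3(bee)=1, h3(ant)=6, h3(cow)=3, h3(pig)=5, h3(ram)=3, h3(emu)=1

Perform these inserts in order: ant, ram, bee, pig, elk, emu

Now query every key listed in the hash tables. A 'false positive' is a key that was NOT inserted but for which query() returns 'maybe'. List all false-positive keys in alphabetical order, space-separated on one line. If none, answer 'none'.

Start: bits=00000000
After insert 'ant': sets bits 0 3 6 -> bits=10010010
After insert 'ram': sets bits 3 4 7 -> bits=10011011
After insert 'bee': sets bits 1 2 7 -> bits=11111011
After insert 'pig': sets bits 3 5 6 -> bits=11111111
After insert 'elk': sets bits 4 6 -> bits=11111111
After insert 'emu': sets bits 1 2 -> bits=11111111
Not inserted: cow hen owl — query each against bits=11111111:
query cow: checks bit0=1, bit3=1, bit7=1 (all 1) -> maybe => FALSE POSITIVE
query hen: checks bit4=1, bit6=1 (all 1) -> maybe => FALSE POSITIVE
query owl: checks bit1=1, bit3=1, bit5=1 (all 1) -> maybe => FALSE POSITIVE
False positives (alphabetical): cow hen owl

Answer: cow hen owl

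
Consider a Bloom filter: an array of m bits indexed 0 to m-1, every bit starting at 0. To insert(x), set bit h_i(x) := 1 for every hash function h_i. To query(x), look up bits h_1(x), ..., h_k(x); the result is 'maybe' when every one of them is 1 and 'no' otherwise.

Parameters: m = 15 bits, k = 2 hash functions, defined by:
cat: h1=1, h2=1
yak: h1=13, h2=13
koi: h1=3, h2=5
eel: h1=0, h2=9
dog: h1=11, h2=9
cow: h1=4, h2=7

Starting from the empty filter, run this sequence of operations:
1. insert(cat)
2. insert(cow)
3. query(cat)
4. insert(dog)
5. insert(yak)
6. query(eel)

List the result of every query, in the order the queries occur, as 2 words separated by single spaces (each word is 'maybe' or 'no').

Answer: maybe no

Derivation:
Start: bits=000000000000000
Op 1: insert cat -> sets bits 1 -> bits=010000000000000
Op 2: insert cow -> sets bits 4 7 -> bits=010010010000000
Op 3: query cat -> checks bit1=1 (all 1) -> maybe
Op 4: insert dog -> sets bits 9 11 -> bits=010010010101000
Op 5: insert yak -> sets bits 13 -> bits=010010010101010
Op 6: query eel -> checks bit0=0, bit9=1 (has a 0) -> no
Query results in order: maybe no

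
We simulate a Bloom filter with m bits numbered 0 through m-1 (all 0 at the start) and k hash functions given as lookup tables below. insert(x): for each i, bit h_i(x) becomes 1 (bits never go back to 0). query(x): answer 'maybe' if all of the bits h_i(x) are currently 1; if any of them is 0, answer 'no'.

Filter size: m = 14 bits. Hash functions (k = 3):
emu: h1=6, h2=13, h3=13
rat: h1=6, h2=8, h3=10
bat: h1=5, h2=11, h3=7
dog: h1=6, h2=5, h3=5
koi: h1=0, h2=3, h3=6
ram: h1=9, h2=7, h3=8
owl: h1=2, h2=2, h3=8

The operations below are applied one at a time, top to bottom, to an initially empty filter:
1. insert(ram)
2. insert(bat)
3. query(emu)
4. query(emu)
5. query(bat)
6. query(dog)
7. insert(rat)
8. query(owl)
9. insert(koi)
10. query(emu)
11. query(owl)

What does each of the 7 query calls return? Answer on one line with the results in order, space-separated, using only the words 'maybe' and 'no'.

Answer: no no maybe no no no no

Derivation:
Start: bits=00000000000000
Op 1: insert ram -> sets bits 7 8 9 -> bits=00000001110000
Op 2: insert bat -> sets bits 5 7 11 -> bits=00000101110100
Op 3: query emu -> checks bit6=0, bit13=0 (has a 0) -> no
Op 4: query emu -> checks bit6=0, bit13=0 (has a 0) -> no
Op 5: query bat -> checks bit5=1, bit7=1, bit11=1 (all 1) -> maybe
Op 6: query dog -> checks bit5=1, bit6=0 (has a 0) -> no
Op 7: insert rat -> sets bits 6 8 10 -> bits=00000111111100
Op 8: query owl -> checks bit2=0, bit8=1 (has a 0) -> no
Op 9: insert koi -> sets bits 0 3 6 -> bits=10010111111100
Op 10: query emu -> checks bit6=1, bit13=0 (has a 0) -> no
Op 11: query owl -> checks bit2=0, bit8=1 (has a 0) -> no
Query results in order: no no maybe no no no no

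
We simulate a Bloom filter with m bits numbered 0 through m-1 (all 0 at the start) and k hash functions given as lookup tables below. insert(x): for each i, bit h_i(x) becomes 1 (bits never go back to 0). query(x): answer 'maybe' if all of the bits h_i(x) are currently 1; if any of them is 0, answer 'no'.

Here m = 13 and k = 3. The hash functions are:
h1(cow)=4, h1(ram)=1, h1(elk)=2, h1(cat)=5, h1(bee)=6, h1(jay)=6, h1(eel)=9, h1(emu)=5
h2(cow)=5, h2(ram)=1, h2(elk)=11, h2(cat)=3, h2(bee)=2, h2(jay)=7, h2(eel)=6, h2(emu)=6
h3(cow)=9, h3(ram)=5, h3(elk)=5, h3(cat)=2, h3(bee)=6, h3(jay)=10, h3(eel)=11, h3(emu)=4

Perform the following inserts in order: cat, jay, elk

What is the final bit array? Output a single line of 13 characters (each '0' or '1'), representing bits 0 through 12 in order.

Answer: 0011011100110

Derivation:
Start: bits=0000000000000
After insert 'cat': sets bits 2 3 5 -> bits=0011010000000
After insert 'jay': sets bits 6 7 10 -> bits=0011011100100
After insert 'elk': sets bits 2 5 11 -> bits=0011011100110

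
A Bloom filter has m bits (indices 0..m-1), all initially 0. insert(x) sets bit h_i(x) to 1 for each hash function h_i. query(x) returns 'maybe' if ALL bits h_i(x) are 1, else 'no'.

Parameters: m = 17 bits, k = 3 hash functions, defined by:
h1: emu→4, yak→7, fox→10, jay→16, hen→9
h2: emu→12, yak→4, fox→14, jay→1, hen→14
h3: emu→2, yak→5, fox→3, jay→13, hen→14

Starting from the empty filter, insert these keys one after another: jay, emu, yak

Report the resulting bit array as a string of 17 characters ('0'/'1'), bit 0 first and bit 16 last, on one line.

Start: bits=00000000000000000
After insert 'jay': sets bits 1 13 16 -> bits=01000000000001001
After insert 'emu': sets bits 2 4 12 -> bits=01101000000011001
After insert 'yak': sets bits 4 5 7 -> bits=01101101000011001

Answer: 01101101000011001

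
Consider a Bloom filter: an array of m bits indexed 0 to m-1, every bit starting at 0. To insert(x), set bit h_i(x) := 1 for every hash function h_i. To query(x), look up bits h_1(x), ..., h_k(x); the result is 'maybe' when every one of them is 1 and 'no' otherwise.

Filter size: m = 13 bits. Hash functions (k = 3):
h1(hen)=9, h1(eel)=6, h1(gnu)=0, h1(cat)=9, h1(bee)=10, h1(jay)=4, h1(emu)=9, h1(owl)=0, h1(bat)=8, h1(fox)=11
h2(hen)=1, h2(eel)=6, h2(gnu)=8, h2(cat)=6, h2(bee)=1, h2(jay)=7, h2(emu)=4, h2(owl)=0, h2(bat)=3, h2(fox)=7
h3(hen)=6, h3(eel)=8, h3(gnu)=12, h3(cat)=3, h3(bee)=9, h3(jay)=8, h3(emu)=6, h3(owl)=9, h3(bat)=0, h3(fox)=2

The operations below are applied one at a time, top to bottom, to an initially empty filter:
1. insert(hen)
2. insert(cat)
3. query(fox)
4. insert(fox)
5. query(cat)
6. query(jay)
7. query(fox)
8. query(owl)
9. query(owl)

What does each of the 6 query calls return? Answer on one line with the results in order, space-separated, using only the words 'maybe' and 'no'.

Answer: no maybe no maybe no no

Derivation:
Start: bits=0000000000000
Op 1: insert hen -> sets bits 1 6 9 -> bits=0100001001000
Op 2: insert cat -> sets bits 3 6 9 -> bits=0101001001000
Op 3: query fox -> checks bit2=0, bit7=0, bit11=0 (has a 0) -> no
Op 4: insert fox -> sets bits 2 7 11 -> bits=0111001101010
Op 5: query cat -> checks bit3=1, bit6=1, bit9=1 (all 1) -> maybe
Op 6: query jay -> checks bit4=0, bit7=1, bit8=0 (has a 0) -> no
Op 7: query fox -> checks bit2=1, bit7=1, bit11=1 (all 1) -> maybe
Op 8: query owl -> checks bit0=0, bit9=1 (has a 0) -> no
Op 9: query owl -> checks bit0=0, bit9=1 (has a 0) -> no
Query results in order: no maybe no maybe no no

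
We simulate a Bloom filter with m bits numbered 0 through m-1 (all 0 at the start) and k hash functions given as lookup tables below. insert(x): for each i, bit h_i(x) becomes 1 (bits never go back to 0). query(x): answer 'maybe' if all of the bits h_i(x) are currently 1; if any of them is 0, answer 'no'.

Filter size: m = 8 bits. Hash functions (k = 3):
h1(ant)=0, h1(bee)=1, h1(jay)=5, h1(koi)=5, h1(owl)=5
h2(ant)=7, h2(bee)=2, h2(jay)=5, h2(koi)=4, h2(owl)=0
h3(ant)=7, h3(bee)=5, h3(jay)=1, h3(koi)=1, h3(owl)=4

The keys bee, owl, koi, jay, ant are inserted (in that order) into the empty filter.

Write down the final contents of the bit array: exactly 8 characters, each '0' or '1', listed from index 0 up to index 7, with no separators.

Answer: 11101101

Derivation:
Start: bits=00000000
After insert 'bee': sets bits 1 2 5 -> bits=01100100
After insert 'owl': sets bits 0 4 5 -> bits=11101100
After insert 'koi': sets bits 1 4 5 -> bits=11101100
After insert 'jay': sets bits 1 5 -> bits=11101100
After insert 'ant': sets bits 0 7 -> bits=11101101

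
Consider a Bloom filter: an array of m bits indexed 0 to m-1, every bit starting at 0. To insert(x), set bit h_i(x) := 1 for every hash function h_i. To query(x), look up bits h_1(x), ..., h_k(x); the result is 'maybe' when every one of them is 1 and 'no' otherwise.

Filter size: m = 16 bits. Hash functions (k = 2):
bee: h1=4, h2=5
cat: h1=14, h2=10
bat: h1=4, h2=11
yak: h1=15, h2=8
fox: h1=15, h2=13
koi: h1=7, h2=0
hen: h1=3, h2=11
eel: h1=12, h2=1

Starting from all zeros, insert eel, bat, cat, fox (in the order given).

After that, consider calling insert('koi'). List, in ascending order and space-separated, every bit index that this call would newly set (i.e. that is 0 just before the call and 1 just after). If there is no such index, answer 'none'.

Start: bits=0000000000000000
After insert 'eel': sets bits 1 12 -> bits=0100000000001000
After insert 'bat': sets bits 4 11 -> bits=0100100000011000
After insert 'cat': sets bits 10 14 -> bits=0100100000111010
After insert 'fox': sets bits 13 15 -> bits=0100100000111111
insert 'koi' would touch bits 0 7; currently bit0=0, bit7=0
Bits that are 0 among those (would change 0->1): 0 7

Answer: 0 7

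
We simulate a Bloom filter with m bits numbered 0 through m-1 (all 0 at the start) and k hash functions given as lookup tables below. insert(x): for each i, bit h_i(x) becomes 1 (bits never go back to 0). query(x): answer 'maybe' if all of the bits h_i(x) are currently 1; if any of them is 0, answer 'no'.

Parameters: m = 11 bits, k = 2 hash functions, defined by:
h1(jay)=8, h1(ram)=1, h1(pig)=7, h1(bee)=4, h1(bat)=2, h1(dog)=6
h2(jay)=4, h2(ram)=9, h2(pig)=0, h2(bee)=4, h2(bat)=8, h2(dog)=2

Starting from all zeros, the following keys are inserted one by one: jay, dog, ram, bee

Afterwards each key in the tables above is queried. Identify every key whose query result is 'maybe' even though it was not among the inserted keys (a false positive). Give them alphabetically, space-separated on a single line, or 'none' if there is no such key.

Start: bits=00000000000
After insert 'jay': sets bits 4 8 -> bits=00001000100
After insert 'dog': sets bits 2 6 -> bits=00101010100
After insert 'ram': sets bits 1 9 -> bits=01101010110
After insert 'bee': sets bits 4 -> bits=01101010110
Not inserted: bat pig — query each against bits=01101010110:
query bat: checks bit2=1, bit8=1 (all 1) -> maybe => FALSE POSITIVE
query pig: checks bit0=0, bit7=0 (has a 0) -> no => not a false positive
False positives (alphabetical): bat

Answer: bat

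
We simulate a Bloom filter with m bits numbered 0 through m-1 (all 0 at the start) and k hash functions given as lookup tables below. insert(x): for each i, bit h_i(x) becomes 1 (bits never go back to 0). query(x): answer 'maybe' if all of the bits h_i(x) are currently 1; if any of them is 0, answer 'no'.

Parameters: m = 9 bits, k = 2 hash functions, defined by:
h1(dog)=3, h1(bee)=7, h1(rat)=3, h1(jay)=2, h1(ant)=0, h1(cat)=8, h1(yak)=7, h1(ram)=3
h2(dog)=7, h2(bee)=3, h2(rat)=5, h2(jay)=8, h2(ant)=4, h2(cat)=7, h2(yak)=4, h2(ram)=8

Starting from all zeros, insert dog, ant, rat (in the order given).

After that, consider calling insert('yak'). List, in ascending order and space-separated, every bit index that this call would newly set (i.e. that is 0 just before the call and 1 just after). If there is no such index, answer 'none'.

Answer: none

Derivation:
Start: bits=000000000
After insert 'dog': sets bits 3 7 -> bits=000100010
After insert 'ant': sets bits 0 4 -> bits=100110010
After insert 'rat': sets bits 3 5 -> bits=100111010
insert 'yak' would touch bits 4 7; currently bit4=1, bit7=1
Bits that are 0 among those (would change 0->1): none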